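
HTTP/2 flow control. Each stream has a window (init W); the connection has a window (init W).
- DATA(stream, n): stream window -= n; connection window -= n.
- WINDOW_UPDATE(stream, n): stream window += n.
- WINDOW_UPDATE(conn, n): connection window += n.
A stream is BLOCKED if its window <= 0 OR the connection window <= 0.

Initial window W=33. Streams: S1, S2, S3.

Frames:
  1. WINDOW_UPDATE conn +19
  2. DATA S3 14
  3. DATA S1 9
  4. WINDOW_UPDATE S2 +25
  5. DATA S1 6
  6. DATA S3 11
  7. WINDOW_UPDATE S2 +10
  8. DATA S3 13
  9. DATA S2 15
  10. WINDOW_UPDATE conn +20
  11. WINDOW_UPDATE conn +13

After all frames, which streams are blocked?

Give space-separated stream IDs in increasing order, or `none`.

Answer: S3

Derivation:
Op 1: conn=52 S1=33 S2=33 S3=33 blocked=[]
Op 2: conn=38 S1=33 S2=33 S3=19 blocked=[]
Op 3: conn=29 S1=24 S2=33 S3=19 blocked=[]
Op 4: conn=29 S1=24 S2=58 S3=19 blocked=[]
Op 5: conn=23 S1=18 S2=58 S3=19 blocked=[]
Op 6: conn=12 S1=18 S2=58 S3=8 blocked=[]
Op 7: conn=12 S1=18 S2=68 S3=8 blocked=[]
Op 8: conn=-1 S1=18 S2=68 S3=-5 blocked=[1, 2, 3]
Op 9: conn=-16 S1=18 S2=53 S3=-5 blocked=[1, 2, 3]
Op 10: conn=4 S1=18 S2=53 S3=-5 blocked=[3]
Op 11: conn=17 S1=18 S2=53 S3=-5 blocked=[3]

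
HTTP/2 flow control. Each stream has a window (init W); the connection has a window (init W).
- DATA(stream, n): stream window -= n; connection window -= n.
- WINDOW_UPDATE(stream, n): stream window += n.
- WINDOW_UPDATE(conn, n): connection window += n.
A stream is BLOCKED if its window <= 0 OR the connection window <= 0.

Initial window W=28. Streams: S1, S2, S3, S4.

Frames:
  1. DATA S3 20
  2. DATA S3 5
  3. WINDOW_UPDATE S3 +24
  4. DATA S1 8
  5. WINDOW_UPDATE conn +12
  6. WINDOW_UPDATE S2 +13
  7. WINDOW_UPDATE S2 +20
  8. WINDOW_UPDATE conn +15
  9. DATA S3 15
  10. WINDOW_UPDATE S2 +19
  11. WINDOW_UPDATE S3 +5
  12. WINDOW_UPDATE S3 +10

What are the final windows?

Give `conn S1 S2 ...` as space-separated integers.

Answer: 7 20 80 27 28

Derivation:
Op 1: conn=8 S1=28 S2=28 S3=8 S4=28 blocked=[]
Op 2: conn=3 S1=28 S2=28 S3=3 S4=28 blocked=[]
Op 3: conn=3 S1=28 S2=28 S3=27 S4=28 blocked=[]
Op 4: conn=-5 S1=20 S2=28 S3=27 S4=28 blocked=[1, 2, 3, 4]
Op 5: conn=7 S1=20 S2=28 S3=27 S4=28 blocked=[]
Op 6: conn=7 S1=20 S2=41 S3=27 S4=28 blocked=[]
Op 7: conn=7 S1=20 S2=61 S3=27 S4=28 blocked=[]
Op 8: conn=22 S1=20 S2=61 S3=27 S4=28 blocked=[]
Op 9: conn=7 S1=20 S2=61 S3=12 S4=28 blocked=[]
Op 10: conn=7 S1=20 S2=80 S3=12 S4=28 blocked=[]
Op 11: conn=7 S1=20 S2=80 S3=17 S4=28 blocked=[]
Op 12: conn=7 S1=20 S2=80 S3=27 S4=28 blocked=[]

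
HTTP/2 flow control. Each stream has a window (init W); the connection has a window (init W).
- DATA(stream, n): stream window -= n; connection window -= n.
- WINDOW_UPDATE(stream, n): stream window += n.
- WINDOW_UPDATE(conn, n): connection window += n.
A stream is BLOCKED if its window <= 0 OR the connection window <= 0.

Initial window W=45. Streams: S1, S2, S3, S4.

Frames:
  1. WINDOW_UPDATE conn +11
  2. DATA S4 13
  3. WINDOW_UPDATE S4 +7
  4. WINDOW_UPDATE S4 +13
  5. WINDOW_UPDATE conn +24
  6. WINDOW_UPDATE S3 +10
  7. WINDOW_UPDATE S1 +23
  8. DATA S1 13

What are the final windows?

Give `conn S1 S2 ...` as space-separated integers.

Op 1: conn=56 S1=45 S2=45 S3=45 S4=45 blocked=[]
Op 2: conn=43 S1=45 S2=45 S3=45 S4=32 blocked=[]
Op 3: conn=43 S1=45 S2=45 S3=45 S4=39 blocked=[]
Op 4: conn=43 S1=45 S2=45 S3=45 S4=52 blocked=[]
Op 5: conn=67 S1=45 S2=45 S3=45 S4=52 blocked=[]
Op 6: conn=67 S1=45 S2=45 S3=55 S4=52 blocked=[]
Op 7: conn=67 S1=68 S2=45 S3=55 S4=52 blocked=[]
Op 8: conn=54 S1=55 S2=45 S3=55 S4=52 blocked=[]

Answer: 54 55 45 55 52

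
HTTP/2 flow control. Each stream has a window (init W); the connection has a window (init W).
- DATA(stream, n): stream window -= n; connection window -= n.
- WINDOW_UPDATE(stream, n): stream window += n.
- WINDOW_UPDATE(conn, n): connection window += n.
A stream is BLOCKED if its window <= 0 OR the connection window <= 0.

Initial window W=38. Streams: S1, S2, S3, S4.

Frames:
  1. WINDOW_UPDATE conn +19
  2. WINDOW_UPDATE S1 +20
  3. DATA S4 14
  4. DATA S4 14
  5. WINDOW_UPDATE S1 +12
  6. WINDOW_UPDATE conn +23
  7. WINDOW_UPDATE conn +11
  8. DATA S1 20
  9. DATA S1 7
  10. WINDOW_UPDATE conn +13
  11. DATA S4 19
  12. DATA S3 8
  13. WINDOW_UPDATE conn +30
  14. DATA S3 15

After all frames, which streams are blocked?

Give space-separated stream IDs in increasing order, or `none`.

Answer: S4

Derivation:
Op 1: conn=57 S1=38 S2=38 S3=38 S4=38 blocked=[]
Op 2: conn=57 S1=58 S2=38 S3=38 S4=38 blocked=[]
Op 3: conn=43 S1=58 S2=38 S3=38 S4=24 blocked=[]
Op 4: conn=29 S1=58 S2=38 S3=38 S4=10 blocked=[]
Op 5: conn=29 S1=70 S2=38 S3=38 S4=10 blocked=[]
Op 6: conn=52 S1=70 S2=38 S3=38 S4=10 blocked=[]
Op 7: conn=63 S1=70 S2=38 S3=38 S4=10 blocked=[]
Op 8: conn=43 S1=50 S2=38 S3=38 S4=10 blocked=[]
Op 9: conn=36 S1=43 S2=38 S3=38 S4=10 blocked=[]
Op 10: conn=49 S1=43 S2=38 S3=38 S4=10 blocked=[]
Op 11: conn=30 S1=43 S2=38 S3=38 S4=-9 blocked=[4]
Op 12: conn=22 S1=43 S2=38 S3=30 S4=-9 blocked=[4]
Op 13: conn=52 S1=43 S2=38 S3=30 S4=-9 blocked=[4]
Op 14: conn=37 S1=43 S2=38 S3=15 S4=-9 blocked=[4]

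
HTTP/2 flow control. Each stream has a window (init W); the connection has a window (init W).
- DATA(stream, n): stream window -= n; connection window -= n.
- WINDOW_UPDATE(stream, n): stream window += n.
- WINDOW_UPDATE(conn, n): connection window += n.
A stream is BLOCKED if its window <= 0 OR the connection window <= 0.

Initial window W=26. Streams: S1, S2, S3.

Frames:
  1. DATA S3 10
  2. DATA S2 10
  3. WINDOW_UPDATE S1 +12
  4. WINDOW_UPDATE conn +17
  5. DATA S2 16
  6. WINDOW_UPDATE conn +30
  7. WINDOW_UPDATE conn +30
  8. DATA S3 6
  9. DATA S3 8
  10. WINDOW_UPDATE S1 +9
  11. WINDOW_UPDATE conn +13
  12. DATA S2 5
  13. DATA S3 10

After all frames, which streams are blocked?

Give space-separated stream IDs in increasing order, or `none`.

Op 1: conn=16 S1=26 S2=26 S3=16 blocked=[]
Op 2: conn=6 S1=26 S2=16 S3=16 blocked=[]
Op 3: conn=6 S1=38 S2=16 S3=16 blocked=[]
Op 4: conn=23 S1=38 S2=16 S3=16 blocked=[]
Op 5: conn=7 S1=38 S2=0 S3=16 blocked=[2]
Op 6: conn=37 S1=38 S2=0 S3=16 blocked=[2]
Op 7: conn=67 S1=38 S2=0 S3=16 blocked=[2]
Op 8: conn=61 S1=38 S2=0 S3=10 blocked=[2]
Op 9: conn=53 S1=38 S2=0 S3=2 blocked=[2]
Op 10: conn=53 S1=47 S2=0 S3=2 blocked=[2]
Op 11: conn=66 S1=47 S2=0 S3=2 blocked=[2]
Op 12: conn=61 S1=47 S2=-5 S3=2 blocked=[2]
Op 13: conn=51 S1=47 S2=-5 S3=-8 blocked=[2, 3]

Answer: S2 S3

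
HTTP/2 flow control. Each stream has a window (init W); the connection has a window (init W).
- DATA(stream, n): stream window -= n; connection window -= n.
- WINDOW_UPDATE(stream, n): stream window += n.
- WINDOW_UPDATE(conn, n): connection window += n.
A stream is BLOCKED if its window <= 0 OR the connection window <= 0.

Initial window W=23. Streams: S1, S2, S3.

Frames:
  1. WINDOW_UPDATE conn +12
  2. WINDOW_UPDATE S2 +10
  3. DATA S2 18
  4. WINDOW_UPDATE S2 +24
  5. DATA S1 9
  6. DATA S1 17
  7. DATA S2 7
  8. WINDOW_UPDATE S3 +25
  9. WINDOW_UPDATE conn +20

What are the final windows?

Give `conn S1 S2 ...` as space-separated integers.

Answer: 4 -3 32 48

Derivation:
Op 1: conn=35 S1=23 S2=23 S3=23 blocked=[]
Op 2: conn=35 S1=23 S2=33 S3=23 blocked=[]
Op 3: conn=17 S1=23 S2=15 S3=23 blocked=[]
Op 4: conn=17 S1=23 S2=39 S3=23 blocked=[]
Op 5: conn=8 S1=14 S2=39 S3=23 blocked=[]
Op 6: conn=-9 S1=-3 S2=39 S3=23 blocked=[1, 2, 3]
Op 7: conn=-16 S1=-3 S2=32 S3=23 blocked=[1, 2, 3]
Op 8: conn=-16 S1=-3 S2=32 S3=48 blocked=[1, 2, 3]
Op 9: conn=4 S1=-3 S2=32 S3=48 blocked=[1]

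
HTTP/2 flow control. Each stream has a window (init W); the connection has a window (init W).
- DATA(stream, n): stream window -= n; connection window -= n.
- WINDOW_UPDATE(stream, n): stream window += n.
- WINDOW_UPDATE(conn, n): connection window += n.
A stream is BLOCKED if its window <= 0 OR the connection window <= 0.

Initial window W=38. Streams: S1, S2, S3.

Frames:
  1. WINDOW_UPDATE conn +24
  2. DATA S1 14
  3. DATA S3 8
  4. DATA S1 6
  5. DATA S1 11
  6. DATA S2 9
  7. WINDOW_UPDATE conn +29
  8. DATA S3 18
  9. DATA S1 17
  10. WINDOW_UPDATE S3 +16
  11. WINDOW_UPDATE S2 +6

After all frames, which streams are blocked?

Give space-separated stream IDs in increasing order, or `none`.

Op 1: conn=62 S1=38 S2=38 S3=38 blocked=[]
Op 2: conn=48 S1=24 S2=38 S3=38 blocked=[]
Op 3: conn=40 S1=24 S2=38 S3=30 blocked=[]
Op 4: conn=34 S1=18 S2=38 S3=30 blocked=[]
Op 5: conn=23 S1=7 S2=38 S3=30 blocked=[]
Op 6: conn=14 S1=7 S2=29 S3=30 blocked=[]
Op 7: conn=43 S1=7 S2=29 S3=30 blocked=[]
Op 8: conn=25 S1=7 S2=29 S3=12 blocked=[]
Op 9: conn=8 S1=-10 S2=29 S3=12 blocked=[1]
Op 10: conn=8 S1=-10 S2=29 S3=28 blocked=[1]
Op 11: conn=8 S1=-10 S2=35 S3=28 blocked=[1]

Answer: S1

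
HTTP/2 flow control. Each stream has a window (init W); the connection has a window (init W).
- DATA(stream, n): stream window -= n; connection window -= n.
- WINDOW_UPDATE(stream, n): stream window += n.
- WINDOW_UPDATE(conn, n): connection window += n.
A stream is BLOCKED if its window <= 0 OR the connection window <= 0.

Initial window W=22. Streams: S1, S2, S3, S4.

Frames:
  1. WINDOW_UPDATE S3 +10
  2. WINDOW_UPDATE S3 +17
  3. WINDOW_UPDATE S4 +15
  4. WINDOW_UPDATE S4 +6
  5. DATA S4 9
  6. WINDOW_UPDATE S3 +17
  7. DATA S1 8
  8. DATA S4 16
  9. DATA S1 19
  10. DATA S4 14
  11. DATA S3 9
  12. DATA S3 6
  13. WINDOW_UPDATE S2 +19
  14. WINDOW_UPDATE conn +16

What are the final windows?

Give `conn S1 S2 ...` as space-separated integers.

Answer: -43 -5 41 51 4

Derivation:
Op 1: conn=22 S1=22 S2=22 S3=32 S4=22 blocked=[]
Op 2: conn=22 S1=22 S2=22 S3=49 S4=22 blocked=[]
Op 3: conn=22 S1=22 S2=22 S3=49 S4=37 blocked=[]
Op 4: conn=22 S1=22 S2=22 S3=49 S4=43 blocked=[]
Op 5: conn=13 S1=22 S2=22 S3=49 S4=34 blocked=[]
Op 6: conn=13 S1=22 S2=22 S3=66 S4=34 blocked=[]
Op 7: conn=5 S1=14 S2=22 S3=66 S4=34 blocked=[]
Op 8: conn=-11 S1=14 S2=22 S3=66 S4=18 blocked=[1, 2, 3, 4]
Op 9: conn=-30 S1=-5 S2=22 S3=66 S4=18 blocked=[1, 2, 3, 4]
Op 10: conn=-44 S1=-5 S2=22 S3=66 S4=4 blocked=[1, 2, 3, 4]
Op 11: conn=-53 S1=-5 S2=22 S3=57 S4=4 blocked=[1, 2, 3, 4]
Op 12: conn=-59 S1=-5 S2=22 S3=51 S4=4 blocked=[1, 2, 3, 4]
Op 13: conn=-59 S1=-5 S2=41 S3=51 S4=4 blocked=[1, 2, 3, 4]
Op 14: conn=-43 S1=-5 S2=41 S3=51 S4=4 blocked=[1, 2, 3, 4]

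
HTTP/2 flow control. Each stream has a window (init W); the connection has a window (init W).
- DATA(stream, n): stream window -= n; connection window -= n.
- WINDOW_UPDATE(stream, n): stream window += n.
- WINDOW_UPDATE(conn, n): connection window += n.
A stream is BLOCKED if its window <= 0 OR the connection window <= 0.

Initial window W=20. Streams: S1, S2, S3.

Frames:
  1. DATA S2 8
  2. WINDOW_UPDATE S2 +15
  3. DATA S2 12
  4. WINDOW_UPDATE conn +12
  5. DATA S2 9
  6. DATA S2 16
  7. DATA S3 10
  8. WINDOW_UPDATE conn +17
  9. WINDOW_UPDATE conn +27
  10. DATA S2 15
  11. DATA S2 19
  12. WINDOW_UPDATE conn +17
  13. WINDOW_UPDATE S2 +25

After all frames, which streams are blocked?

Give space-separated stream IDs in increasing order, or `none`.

Answer: S2

Derivation:
Op 1: conn=12 S1=20 S2=12 S3=20 blocked=[]
Op 2: conn=12 S1=20 S2=27 S3=20 blocked=[]
Op 3: conn=0 S1=20 S2=15 S3=20 blocked=[1, 2, 3]
Op 4: conn=12 S1=20 S2=15 S3=20 blocked=[]
Op 5: conn=3 S1=20 S2=6 S3=20 blocked=[]
Op 6: conn=-13 S1=20 S2=-10 S3=20 blocked=[1, 2, 3]
Op 7: conn=-23 S1=20 S2=-10 S3=10 blocked=[1, 2, 3]
Op 8: conn=-6 S1=20 S2=-10 S3=10 blocked=[1, 2, 3]
Op 9: conn=21 S1=20 S2=-10 S3=10 blocked=[2]
Op 10: conn=6 S1=20 S2=-25 S3=10 blocked=[2]
Op 11: conn=-13 S1=20 S2=-44 S3=10 blocked=[1, 2, 3]
Op 12: conn=4 S1=20 S2=-44 S3=10 blocked=[2]
Op 13: conn=4 S1=20 S2=-19 S3=10 blocked=[2]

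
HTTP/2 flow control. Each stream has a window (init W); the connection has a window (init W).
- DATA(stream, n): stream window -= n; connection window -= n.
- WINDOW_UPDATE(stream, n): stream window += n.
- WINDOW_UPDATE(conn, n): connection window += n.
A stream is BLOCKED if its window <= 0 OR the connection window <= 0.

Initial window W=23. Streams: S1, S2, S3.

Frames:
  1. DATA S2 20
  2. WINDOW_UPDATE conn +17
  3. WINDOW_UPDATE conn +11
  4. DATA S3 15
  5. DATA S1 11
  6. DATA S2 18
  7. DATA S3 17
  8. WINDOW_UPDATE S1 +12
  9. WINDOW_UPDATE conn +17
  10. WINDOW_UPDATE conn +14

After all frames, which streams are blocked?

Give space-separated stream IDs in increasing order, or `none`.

Op 1: conn=3 S1=23 S2=3 S3=23 blocked=[]
Op 2: conn=20 S1=23 S2=3 S3=23 blocked=[]
Op 3: conn=31 S1=23 S2=3 S3=23 blocked=[]
Op 4: conn=16 S1=23 S2=3 S3=8 blocked=[]
Op 5: conn=5 S1=12 S2=3 S3=8 blocked=[]
Op 6: conn=-13 S1=12 S2=-15 S3=8 blocked=[1, 2, 3]
Op 7: conn=-30 S1=12 S2=-15 S3=-9 blocked=[1, 2, 3]
Op 8: conn=-30 S1=24 S2=-15 S3=-9 blocked=[1, 2, 3]
Op 9: conn=-13 S1=24 S2=-15 S3=-9 blocked=[1, 2, 3]
Op 10: conn=1 S1=24 S2=-15 S3=-9 blocked=[2, 3]

Answer: S2 S3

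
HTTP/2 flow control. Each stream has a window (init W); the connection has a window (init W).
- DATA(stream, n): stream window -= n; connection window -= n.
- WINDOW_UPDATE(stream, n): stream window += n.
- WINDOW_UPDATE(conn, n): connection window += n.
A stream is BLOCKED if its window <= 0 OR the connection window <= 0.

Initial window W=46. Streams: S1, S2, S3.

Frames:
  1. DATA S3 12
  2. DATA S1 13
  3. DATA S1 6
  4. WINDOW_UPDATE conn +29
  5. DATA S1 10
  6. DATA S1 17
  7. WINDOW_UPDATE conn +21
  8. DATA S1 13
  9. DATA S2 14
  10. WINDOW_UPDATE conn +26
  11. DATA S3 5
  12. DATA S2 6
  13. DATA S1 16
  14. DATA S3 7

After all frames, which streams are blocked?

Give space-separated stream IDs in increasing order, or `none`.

Op 1: conn=34 S1=46 S2=46 S3=34 blocked=[]
Op 2: conn=21 S1=33 S2=46 S3=34 blocked=[]
Op 3: conn=15 S1=27 S2=46 S3=34 blocked=[]
Op 4: conn=44 S1=27 S2=46 S3=34 blocked=[]
Op 5: conn=34 S1=17 S2=46 S3=34 blocked=[]
Op 6: conn=17 S1=0 S2=46 S3=34 blocked=[1]
Op 7: conn=38 S1=0 S2=46 S3=34 blocked=[1]
Op 8: conn=25 S1=-13 S2=46 S3=34 blocked=[1]
Op 9: conn=11 S1=-13 S2=32 S3=34 blocked=[1]
Op 10: conn=37 S1=-13 S2=32 S3=34 blocked=[1]
Op 11: conn=32 S1=-13 S2=32 S3=29 blocked=[1]
Op 12: conn=26 S1=-13 S2=26 S3=29 blocked=[1]
Op 13: conn=10 S1=-29 S2=26 S3=29 blocked=[1]
Op 14: conn=3 S1=-29 S2=26 S3=22 blocked=[1]

Answer: S1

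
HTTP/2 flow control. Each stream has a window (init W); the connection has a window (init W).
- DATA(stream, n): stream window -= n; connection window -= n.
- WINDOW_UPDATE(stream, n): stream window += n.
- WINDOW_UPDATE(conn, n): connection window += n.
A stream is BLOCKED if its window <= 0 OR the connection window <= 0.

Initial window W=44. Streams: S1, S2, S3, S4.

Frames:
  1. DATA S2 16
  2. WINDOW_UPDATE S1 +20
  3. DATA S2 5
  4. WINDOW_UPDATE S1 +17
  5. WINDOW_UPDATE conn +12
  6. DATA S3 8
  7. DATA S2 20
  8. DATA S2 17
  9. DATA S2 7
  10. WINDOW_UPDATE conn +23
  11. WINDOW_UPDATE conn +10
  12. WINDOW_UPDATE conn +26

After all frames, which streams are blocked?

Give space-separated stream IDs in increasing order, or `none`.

Op 1: conn=28 S1=44 S2=28 S3=44 S4=44 blocked=[]
Op 2: conn=28 S1=64 S2=28 S3=44 S4=44 blocked=[]
Op 3: conn=23 S1=64 S2=23 S3=44 S4=44 blocked=[]
Op 4: conn=23 S1=81 S2=23 S3=44 S4=44 blocked=[]
Op 5: conn=35 S1=81 S2=23 S3=44 S4=44 blocked=[]
Op 6: conn=27 S1=81 S2=23 S3=36 S4=44 blocked=[]
Op 7: conn=7 S1=81 S2=3 S3=36 S4=44 blocked=[]
Op 8: conn=-10 S1=81 S2=-14 S3=36 S4=44 blocked=[1, 2, 3, 4]
Op 9: conn=-17 S1=81 S2=-21 S3=36 S4=44 blocked=[1, 2, 3, 4]
Op 10: conn=6 S1=81 S2=-21 S3=36 S4=44 blocked=[2]
Op 11: conn=16 S1=81 S2=-21 S3=36 S4=44 blocked=[2]
Op 12: conn=42 S1=81 S2=-21 S3=36 S4=44 blocked=[2]

Answer: S2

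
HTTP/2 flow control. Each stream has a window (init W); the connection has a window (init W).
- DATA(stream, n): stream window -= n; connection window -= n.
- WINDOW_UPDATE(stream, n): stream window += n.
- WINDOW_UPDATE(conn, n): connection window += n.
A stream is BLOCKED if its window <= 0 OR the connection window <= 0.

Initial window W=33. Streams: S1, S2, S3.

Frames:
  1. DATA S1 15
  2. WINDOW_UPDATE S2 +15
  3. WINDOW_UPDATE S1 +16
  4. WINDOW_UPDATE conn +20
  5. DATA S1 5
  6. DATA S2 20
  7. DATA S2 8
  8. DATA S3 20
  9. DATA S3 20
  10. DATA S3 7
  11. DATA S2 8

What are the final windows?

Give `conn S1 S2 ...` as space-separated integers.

Answer: -50 29 12 -14

Derivation:
Op 1: conn=18 S1=18 S2=33 S3=33 blocked=[]
Op 2: conn=18 S1=18 S2=48 S3=33 blocked=[]
Op 3: conn=18 S1=34 S2=48 S3=33 blocked=[]
Op 4: conn=38 S1=34 S2=48 S3=33 blocked=[]
Op 5: conn=33 S1=29 S2=48 S3=33 blocked=[]
Op 6: conn=13 S1=29 S2=28 S3=33 blocked=[]
Op 7: conn=5 S1=29 S2=20 S3=33 blocked=[]
Op 8: conn=-15 S1=29 S2=20 S3=13 blocked=[1, 2, 3]
Op 9: conn=-35 S1=29 S2=20 S3=-7 blocked=[1, 2, 3]
Op 10: conn=-42 S1=29 S2=20 S3=-14 blocked=[1, 2, 3]
Op 11: conn=-50 S1=29 S2=12 S3=-14 blocked=[1, 2, 3]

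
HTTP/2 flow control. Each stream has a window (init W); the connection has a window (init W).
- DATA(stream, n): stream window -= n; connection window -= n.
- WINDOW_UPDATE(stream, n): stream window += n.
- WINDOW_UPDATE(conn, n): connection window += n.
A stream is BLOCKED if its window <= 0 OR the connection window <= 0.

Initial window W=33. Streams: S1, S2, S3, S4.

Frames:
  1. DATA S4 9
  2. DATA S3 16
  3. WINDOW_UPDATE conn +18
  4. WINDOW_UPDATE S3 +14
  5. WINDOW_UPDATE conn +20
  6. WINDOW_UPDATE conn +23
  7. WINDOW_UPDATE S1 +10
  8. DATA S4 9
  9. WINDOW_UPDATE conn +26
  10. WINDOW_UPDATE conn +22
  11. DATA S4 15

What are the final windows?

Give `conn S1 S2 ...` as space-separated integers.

Answer: 93 43 33 31 0

Derivation:
Op 1: conn=24 S1=33 S2=33 S3=33 S4=24 blocked=[]
Op 2: conn=8 S1=33 S2=33 S3=17 S4=24 blocked=[]
Op 3: conn=26 S1=33 S2=33 S3=17 S4=24 blocked=[]
Op 4: conn=26 S1=33 S2=33 S3=31 S4=24 blocked=[]
Op 5: conn=46 S1=33 S2=33 S3=31 S4=24 blocked=[]
Op 6: conn=69 S1=33 S2=33 S3=31 S4=24 blocked=[]
Op 7: conn=69 S1=43 S2=33 S3=31 S4=24 blocked=[]
Op 8: conn=60 S1=43 S2=33 S3=31 S4=15 blocked=[]
Op 9: conn=86 S1=43 S2=33 S3=31 S4=15 blocked=[]
Op 10: conn=108 S1=43 S2=33 S3=31 S4=15 blocked=[]
Op 11: conn=93 S1=43 S2=33 S3=31 S4=0 blocked=[4]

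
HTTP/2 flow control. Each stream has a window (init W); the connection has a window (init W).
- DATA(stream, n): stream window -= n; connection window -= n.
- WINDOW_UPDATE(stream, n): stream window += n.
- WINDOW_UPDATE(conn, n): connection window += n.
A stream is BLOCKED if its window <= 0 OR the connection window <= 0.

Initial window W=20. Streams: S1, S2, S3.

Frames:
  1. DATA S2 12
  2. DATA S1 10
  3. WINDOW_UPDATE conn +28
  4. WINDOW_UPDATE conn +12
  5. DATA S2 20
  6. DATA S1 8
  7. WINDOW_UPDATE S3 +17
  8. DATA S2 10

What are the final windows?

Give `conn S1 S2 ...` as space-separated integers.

Answer: 0 2 -22 37

Derivation:
Op 1: conn=8 S1=20 S2=8 S3=20 blocked=[]
Op 2: conn=-2 S1=10 S2=8 S3=20 blocked=[1, 2, 3]
Op 3: conn=26 S1=10 S2=8 S3=20 blocked=[]
Op 4: conn=38 S1=10 S2=8 S3=20 blocked=[]
Op 5: conn=18 S1=10 S2=-12 S3=20 blocked=[2]
Op 6: conn=10 S1=2 S2=-12 S3=20 blocked=[2]
Op 7: conn=10 S1=2 S2=-12 S3=37 blocked=[2]
Op 8: conn=0 S1=2 S2=-22 S3=37 blocked=[1, 2, 3]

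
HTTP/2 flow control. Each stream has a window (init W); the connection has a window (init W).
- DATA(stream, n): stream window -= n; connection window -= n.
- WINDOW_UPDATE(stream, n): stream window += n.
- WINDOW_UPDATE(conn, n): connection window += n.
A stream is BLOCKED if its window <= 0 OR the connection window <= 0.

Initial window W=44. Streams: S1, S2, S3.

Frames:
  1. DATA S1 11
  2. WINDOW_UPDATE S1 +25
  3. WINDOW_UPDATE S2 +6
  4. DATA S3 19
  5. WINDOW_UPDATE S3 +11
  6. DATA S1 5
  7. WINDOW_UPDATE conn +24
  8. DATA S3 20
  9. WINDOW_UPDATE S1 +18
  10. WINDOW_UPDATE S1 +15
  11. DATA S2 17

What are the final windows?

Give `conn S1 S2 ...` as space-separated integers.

Answer: -4 86 33 16

Derivation:
Op 1: conn=33 S1=33 S2=44 S3=44 blocked=[]
Op 2: conn=33 S1=58 S2=44 S3=44 blocked=[]
Op 3: conn=33 S1=58 S2=50 S3=44 blocked=[]
Op 4: conn=14 S1=58 S2=50 S3=25 blocked=[]
Op 5: conn=14 S1=58 S2=50 S3=36 blocked=[]
Op 6: conn=9 S1=53 S2=50 S3=36 blocked=[]
Op 7: conn=33 S1=53 S2=50 S3=36 blocked=[]
Op 8: conn=13 S1=53 S2=50 S3=16 blocked=[]
Op 9: conn=13 S1=71 S2=50 S3=16 blocked=[]
Op 10: conn=13 S1=86 S2=50 S3=16 blocked=[]
Op 11: conn=-4 S1=86 S2=33 S3=16 blocked=[1, 2, 3]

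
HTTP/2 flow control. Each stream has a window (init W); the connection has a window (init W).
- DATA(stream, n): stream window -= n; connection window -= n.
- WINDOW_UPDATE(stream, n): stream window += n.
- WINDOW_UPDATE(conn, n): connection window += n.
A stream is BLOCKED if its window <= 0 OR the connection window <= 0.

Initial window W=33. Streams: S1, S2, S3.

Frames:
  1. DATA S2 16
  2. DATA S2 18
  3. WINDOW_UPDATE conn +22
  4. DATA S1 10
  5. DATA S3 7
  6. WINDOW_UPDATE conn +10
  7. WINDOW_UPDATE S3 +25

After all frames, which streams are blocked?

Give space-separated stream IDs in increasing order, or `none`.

Op 1: conn=17 S1=33 S2=17 S3=33 blocked=[]
Op 2: conn=-1 S1=33 S2=-1 S3=33 blocked=[1, 2, 3]
Op 3: conn=21 S1=33 S2=-1 S3=33 blocked=[2]
Op 4: conn=11 S1=23 S2=-1 S3=33 blocked=[2]
Op 5: conn=4 S1=23 S2=-1 S3=26 blocked=[2]
Op 6: conn=14 S1=23 S2=-1 S3=26 blocked=[2]
Op 7: conn=14 S1=23 S2=-1 S3=51 blocked=[2]

Answer: S2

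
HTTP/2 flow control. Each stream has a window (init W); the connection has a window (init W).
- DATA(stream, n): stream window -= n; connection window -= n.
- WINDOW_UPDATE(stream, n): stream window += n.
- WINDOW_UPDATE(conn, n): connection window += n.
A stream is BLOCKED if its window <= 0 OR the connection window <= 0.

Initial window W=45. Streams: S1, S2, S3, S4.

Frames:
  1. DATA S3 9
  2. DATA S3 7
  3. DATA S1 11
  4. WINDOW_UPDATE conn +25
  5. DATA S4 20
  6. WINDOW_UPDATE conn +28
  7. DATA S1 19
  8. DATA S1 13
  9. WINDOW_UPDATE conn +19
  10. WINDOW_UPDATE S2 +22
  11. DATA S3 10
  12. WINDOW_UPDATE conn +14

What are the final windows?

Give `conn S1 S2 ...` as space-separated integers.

Op 1: conn=36 S1=45 S2=45 S3=36 S4=45 blocked=[]
Op 2: conn=29 S1=45 S2=45 S3=29 S4=45 blocked=[]
Op 3: conn=18 S1=34 S2=45 S3=29 S4=45 blocked=[]
Op 4: conn=43 S1=34 S2=45 S3=29 S4=45 blocked=[]
Op 5: conn=23 S1=34 S2=45 S3=29 S4=25 blocked=[]
Op 6: conn=51 S1=34 S2=45 S3=29 S4=25 blocked=[]
Op 7: conn=32 S1=15 S2=45 S3=29 S4=25 blocked=[]
Op 8: conn=19 S1=2 S2=45 S3=29 S4=25 blocked=[]
Op 9: conn=38 S1=2 S2=45 S3=29 S4=25 blocked=[]
Op 10: conn=38 S1=2 S2=67 S3=29 S4=25 blocked=[]
Op 11: conn=28 S1=2 S2=67 S3=19 S4=25 blocked=[]
Op 12: conn=42 S1=2 S2=67 S3=19 S4=25 blocked=[]

Answer: 42 2 67 19 25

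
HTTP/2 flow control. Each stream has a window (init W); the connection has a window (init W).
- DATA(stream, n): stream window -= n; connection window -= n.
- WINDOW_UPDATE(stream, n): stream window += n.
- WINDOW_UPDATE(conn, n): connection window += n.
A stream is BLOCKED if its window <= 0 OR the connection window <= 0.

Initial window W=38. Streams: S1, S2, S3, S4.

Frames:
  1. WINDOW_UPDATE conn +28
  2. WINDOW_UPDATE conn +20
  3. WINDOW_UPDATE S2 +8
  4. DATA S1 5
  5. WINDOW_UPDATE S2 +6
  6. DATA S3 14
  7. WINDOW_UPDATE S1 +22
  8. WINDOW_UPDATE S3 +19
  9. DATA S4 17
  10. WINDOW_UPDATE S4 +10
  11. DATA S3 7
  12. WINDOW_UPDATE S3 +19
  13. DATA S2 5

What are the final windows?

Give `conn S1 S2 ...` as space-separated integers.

Answer: 38 55 47 55 31

Derivation:
Op 1: conn=66 S1=38 S2=38 S3=38 S4=38 blocked=[]
Op 2: conn=86 S1=38 S2=38 S3=38 S4=38 blocked=[]
Op 3: conn=86 S1=38 S2=46 S3=38 S4=38 blocked=[]
Op 4: conn=81 S1=33 S2=46 S3=38 S4=38 blocked=[]
Op 5: conn=81 S1=33 S2=52 S3=38 S4=38 blocked=[]
Op 6: conn=67 S1=33 S2=52 S3=24 S4=38 blocked=[]
Op 7: conn=67 S1=55 S2=52 S3=24 S4=38 blocked=[]
Op 8: conn=67 S1=55 S2=52 S3=43 S4=38 blocked=[]
Op 9: conn=50 S1=55 S2=52 S3=43 S4=21 blocked=[]
Op 10: conn=50 S1=55 S2=52 S3=43 S4=31 blocked=[]
Op 11: conn=43 S1=55 S2=52 S3=36 S4=31 blocked=[]
Op 12: conn=43 S1=55 S2=52 S3=55 S4=31 blocked=[]
Op 13: conn=38 S1=55 S2=47 S3=55 S4=31 blocked=[]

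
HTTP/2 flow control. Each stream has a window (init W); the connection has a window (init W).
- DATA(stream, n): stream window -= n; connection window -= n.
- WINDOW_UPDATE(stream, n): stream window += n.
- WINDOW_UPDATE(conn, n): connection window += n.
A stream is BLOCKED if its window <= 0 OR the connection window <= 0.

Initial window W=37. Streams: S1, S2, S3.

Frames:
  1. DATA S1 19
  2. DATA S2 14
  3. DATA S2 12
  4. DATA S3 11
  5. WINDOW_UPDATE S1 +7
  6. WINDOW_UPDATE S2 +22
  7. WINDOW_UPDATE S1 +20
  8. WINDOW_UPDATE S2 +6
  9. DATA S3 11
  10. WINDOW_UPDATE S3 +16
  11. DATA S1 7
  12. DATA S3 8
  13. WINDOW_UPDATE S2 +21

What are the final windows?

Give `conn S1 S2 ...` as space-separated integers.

Op 1: conn=18 S1=18 S2=37 S3=37 blocked=[]
Op 2: conn=4 S1=18 S2=23 S3=37 blocked=[]
Op 3: conn=-8 S1=18 S2=11 S3=37 blocked=[1, 2, 3]
Op 4: conn=-19 S1=18 S2=11 S3=26 blocked=[1, 2, 3]
Op 5: conn=-19 S1=25 S2=11 S3=26 blocked=[1, 2, 3]
Op 6: conn=-19 S1=25 S2=33 S3=26 blocked=[1, 2, 3]
Op 7: conn=-19 S1=45 S2=33 S3=26 blocked=[1, 2, 3]
Op 8: conn=-19 S1=45 S2=39 S3=26 blocked=[1, 2, 3]
Op 9: conn=-30 S1=45 S2=39 S3=15 blocked=[1, 2, 3]
Op 10: conn=-30 S1=45 S2=39 S3=31 blocked=[1, 2, 3]
Op 11: conn=-37 S1=38 S2=39 S3=31 blocked=[1, 2, 3]
Op 12: conn=-45 S1=38 S2=39 S3=23 blocked=[1, 2, 3]
Op 13: conn=-45 S1=38 S2=60 S3=23 blocked=[1, 2, 3]

Answer: -45 38 60 23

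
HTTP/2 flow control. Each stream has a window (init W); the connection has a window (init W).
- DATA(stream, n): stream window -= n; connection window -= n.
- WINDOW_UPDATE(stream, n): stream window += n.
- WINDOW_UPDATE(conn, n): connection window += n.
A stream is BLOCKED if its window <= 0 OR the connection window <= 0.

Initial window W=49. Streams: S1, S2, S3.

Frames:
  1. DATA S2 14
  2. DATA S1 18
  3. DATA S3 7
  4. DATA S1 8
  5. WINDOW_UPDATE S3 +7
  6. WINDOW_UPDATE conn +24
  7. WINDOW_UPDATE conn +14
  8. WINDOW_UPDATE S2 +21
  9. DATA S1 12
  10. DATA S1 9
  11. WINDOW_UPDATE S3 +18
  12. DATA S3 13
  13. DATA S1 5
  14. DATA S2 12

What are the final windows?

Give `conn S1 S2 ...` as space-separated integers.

Answer: -11 -3 44 54

Derivation:
Op 1: conn=35 S1=49 S2=35 S3=49 blocked=[]
Op 2: conn=17 S1=31 S2=35 S3=49 blocked=[]
Op 3: conn=10 S1=31 S2=35 S3=42 blocked=[]
Op 4: conn=2 S1=23 S2=35 S3=42 blocked=[]
Op 5: conn=2 S1=23 S2=35 S3=49 blocked=[]
Op 6: conn=26 S1=23 S2=35 S3=49 blocked=[]
Op 7: conn=40 S1=23 S2=35 S3=49 blocked=[]
Op 8: conn=40 S1=23 S2=56 S3=49 blocked=[]
Op 9: conn=28 S1=11 S2=56 S3=49 blocked=[]
Op 10: conn=19 S1=2 S2=56 S3=49 blocked=[]
Op 11: conn=19 S1=2 S2=56 S3=67 blocked=[]
Op 12: conn=6 S1=2 S2=56 S3=54 blocked=[]
Op 13: conn=1 S1=-3 S2=56 S3=54 blocked=[1]
Op 14: conn=-11 S1=-3 S2=44 S3=54 blocked=[1, 2, 3]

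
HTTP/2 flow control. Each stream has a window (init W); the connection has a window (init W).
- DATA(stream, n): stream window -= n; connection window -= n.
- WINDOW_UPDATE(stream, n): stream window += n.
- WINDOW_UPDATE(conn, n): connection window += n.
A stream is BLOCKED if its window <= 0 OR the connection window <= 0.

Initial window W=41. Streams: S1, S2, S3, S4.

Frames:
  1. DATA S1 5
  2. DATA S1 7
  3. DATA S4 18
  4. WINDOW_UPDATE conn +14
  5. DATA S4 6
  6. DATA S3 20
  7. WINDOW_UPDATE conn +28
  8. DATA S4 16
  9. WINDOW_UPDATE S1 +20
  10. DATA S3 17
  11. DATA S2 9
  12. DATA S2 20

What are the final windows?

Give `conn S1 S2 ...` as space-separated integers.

Op 1: conn=36 S1=36 S2=41 S3=41 S4=41 blocked=[]
Op 2: conn=29 S1=29 S2=41 S3=41 S4=41 blocked=[]
Op 3: conn=11 S1=29 S2=41 S3=41 S4=23 blocked=[]
Op 4: conn=25 S1=29 S2=41 S3=41 S4=23 blocked=[]
Op 5: conn=19 S1=29 S2=41 S3=41 S4=17 blocked=[]
Op 6: conn=-1 S1=29 S2=41 S3=21 S4=17 blocked=[1, 2, 3, 4]
Op 7: conn=27 S1=29 S2=41 S3=21 S4=17 blocked=[]
Op 8: conn=11 S1=29 S2=41 S3=21 S4=1 blocked=[]
Op 9: conn=11 S1=49 S2=41 S3=21 S4=1 blocked=[]
Op 10: conn=-6 S1=49 S2=41 S3=4 S4=1 blocked=[1, 2, 3, 4]
Op 11: conn=-15 S1=49 S2=32 S3=4 S4=1 blocked=[1, 2, 3, 4]
Op 12: conn=-35 S1=49 S2=12 S3=4 S4=1 blocked=[1, 2, 3, 4]

Answer: -35 49 12 4 1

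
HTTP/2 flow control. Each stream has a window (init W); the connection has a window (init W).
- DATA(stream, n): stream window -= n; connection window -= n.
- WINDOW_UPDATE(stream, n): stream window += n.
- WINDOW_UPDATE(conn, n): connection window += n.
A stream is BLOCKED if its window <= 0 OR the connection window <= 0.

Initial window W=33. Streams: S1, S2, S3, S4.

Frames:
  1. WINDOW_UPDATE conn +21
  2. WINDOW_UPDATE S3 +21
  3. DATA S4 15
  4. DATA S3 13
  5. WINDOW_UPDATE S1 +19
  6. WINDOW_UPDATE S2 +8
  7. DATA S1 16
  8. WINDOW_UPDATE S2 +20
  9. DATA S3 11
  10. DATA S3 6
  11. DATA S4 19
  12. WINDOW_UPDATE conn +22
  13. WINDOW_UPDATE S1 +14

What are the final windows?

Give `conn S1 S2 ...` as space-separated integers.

Op 1: conn=54 S1=33 S2=33 S3=33 S4=33 blocked=[]
Op 2: conn=54 S1=33 S2=33 S3=54 S4=33 blocked=[]
Op 3: conn=39 S1=33 S2=33 S3=54 S4=18 blocked=[]
Op 4: conn=26 S1=33 S2=33 S3=41 S4=18 blocked=[]
Op 5: conn=26 S1=52 S2=33 S3=41 S4=18 blocked=[]
Op 6: conn=26 S1=52 S2=41 S3=41 S4=18 blocked=[]
Op 7: conn=10 S1=36 S2=41 S3=41 S4=18 blocked=[]
Op 8: conn=10 S1=36 S2=61 S3=41 S4=18 blocked=[]
Op 9: conn=-1 S1=36 S2=61 S3=30 S4=18 blocked=[1, 2, 3, 4]
Op 10: conn=-7 S1=36 S2=61 S3=24 S4=18 blocked=[1, 2, 3, 4]
Op 11: conn=-26 S1=36 S2=61 S3=24 S4=-1 blocked=[1, 2, 3, 4]
Op 12: conn=-4 S1=36 S2=61 S3=24 S4=-1 blocked=[1, 2, 3, 4]
Op 13: conn=-4 S1=50 S2=61 S3=24 S4=-1 blocked=[1, 2, 3, 4]

Answer: -4 50 61 24 -1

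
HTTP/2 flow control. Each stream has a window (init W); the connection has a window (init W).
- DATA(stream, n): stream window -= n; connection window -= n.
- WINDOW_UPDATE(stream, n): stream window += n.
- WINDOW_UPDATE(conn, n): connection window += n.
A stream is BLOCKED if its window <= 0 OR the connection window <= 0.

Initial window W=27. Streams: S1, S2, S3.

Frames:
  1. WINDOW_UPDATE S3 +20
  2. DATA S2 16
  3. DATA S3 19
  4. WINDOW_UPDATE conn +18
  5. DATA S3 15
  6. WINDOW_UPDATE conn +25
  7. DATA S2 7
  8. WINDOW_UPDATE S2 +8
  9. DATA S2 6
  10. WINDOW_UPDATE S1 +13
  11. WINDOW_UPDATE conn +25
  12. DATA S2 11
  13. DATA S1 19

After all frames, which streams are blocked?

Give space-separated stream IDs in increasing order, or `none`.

Op 1: conn=27 S1=27 S2=27 S3=47 blocked=[]
Op 2: conn=11 S1=27 S2=11 S3=47 blocked=[]
Op 3: conn=-8 S1=27 S2=11 S3=28 blocked=[1, 2, 3]
Op 4: conn=10 S1=27 S2=11 S3=28 blocked=[]
Op 5: conn=-5 S1=27 S2=11 S3=13 blocked=[1, 2, 3]
Op 6: conn=20 S1=27 S2=11 S3=13 blocked=[]
Op 7: conn=13 S1=27 S2=4 S3=13 blocked=[]
Op 8: conn=13 S1=27 S2=12 S3=13 blocked=[]
Op 9: conn=7 S1=27 S2=6 S3=13 blocked=[]
Op 10: conn=7 S1=40 S2=6 S3=13 blocked=[]
Op 11: conn=32 S1=40 S2=6 S3=13 blocked=[]
Op 12: conn=21 S1=40 S2=-5 S3=13 blocked=[2]
Op 13: conn=2 S1=21 S2=-5 S3=13 blocked=[2]

Answer: S2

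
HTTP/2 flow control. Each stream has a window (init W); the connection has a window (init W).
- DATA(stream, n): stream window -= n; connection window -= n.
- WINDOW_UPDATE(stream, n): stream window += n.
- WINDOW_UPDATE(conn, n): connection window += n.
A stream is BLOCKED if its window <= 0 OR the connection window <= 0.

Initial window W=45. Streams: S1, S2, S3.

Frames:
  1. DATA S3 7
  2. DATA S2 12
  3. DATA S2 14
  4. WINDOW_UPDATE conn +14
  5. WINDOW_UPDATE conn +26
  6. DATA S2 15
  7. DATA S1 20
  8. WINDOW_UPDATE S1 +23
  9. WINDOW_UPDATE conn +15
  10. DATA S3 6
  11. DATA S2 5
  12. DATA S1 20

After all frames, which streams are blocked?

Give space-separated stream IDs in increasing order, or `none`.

Answer: S2

Derivation:
Op 1: conn=38 S1=45 S2=45 S3=38 blocked=[]
Op 2: conn=26 S1=45 S2=33 S3=38 blocked=[]
Op 3: conn=12 S1=45 S2=19 S3=38 blocked=[]
Op 4: conn=26 S1=45 S2=19 S3=38 blocked=[]
Op 5: conn=52 S1=45 S2=19 S3=38 blocked=[]
Op 6: conn=37 S1=45 S2=4 S3=38 blocked=[]
Op 7: conn=17 S1=25 S2=4 S3=38 blocked=[]
Op 8: conn=17 S1=48 S2=4 S3=38 blocked=[]
Op 9: conn=32 S1=48 S2=4 S3=38 blocked=[]
Op 10: conn=26 S1=48 S2=4 S3=32 blocked=[]
Op 11: conn=21 S1=48 S2=-1 S3=32 blocked=[2]
Op 12: conn=1 S1=28 S2=-1 S3=32 blocked=[2]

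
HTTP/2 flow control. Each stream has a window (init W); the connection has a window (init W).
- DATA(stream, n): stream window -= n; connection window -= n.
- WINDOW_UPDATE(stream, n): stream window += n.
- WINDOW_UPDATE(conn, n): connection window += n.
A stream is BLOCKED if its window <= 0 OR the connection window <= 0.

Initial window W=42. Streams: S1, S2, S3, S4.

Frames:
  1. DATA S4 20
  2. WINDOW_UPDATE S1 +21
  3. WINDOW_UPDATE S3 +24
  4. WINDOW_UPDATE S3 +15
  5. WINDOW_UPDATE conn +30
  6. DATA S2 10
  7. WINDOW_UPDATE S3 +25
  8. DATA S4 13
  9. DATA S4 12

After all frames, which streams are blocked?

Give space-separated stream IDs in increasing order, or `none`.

Answer: S4

Derivation:
Op 1: conn=22 S1=42 S2=42 S3=42 S4=22 blocked=[]
Op 2: conn=22 S1=63 S2=42 S3=42 S4=22 blocked=[]
Op 3: conn=22 S1=63 S2=42 S3=66 S4=22 blocked=[]
Op 4: conn=22 S1=63 S2=42 S3=81 S4=22 blocked=[]
Op 5: conn=52 S1=63 S2=42 S3=81 S4=22 blocked=[]
Op 6: conn=42 S1=63 S2=32 S3=81 S4=22 blocked=[]
Op 7: conn=42 S1=63 S2=32 S3=106 S4=22 blocked=[]
Op 8: conn=29 S1=63 S2=32 S3=106 S4=9 blocked=[]
Op 9: conn=17 S1=63 S2=32 S3=106 S4=-3 blocked=[4]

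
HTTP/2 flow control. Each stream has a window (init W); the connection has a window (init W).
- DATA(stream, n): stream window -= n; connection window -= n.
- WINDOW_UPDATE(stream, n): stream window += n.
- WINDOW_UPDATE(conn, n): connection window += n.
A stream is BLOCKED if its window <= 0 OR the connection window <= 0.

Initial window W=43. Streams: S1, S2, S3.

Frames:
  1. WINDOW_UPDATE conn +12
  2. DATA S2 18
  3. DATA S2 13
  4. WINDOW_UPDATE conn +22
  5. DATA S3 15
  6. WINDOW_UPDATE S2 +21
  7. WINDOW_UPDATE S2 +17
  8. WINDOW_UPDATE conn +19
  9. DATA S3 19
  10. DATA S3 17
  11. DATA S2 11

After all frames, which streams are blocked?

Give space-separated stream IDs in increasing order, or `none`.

Answer: S3

Derivation:
Op 1: conn=55 S1=43 S2=43 S3=43 blocked=[]
Op 2: conn=37 S1=43 S2=25 S3=43 blocked=[]
Op 3: conn=24 S1=43 S2=12 S3=43 blocked=[]
Op 4: conn=46 S1=43 S2=12 S3=43 blocked=[]
Op 5: conn=31 S1=43 S2=12 S3=28 blocked=[]
Op 6: conn=31 S1=43 S2=33 S3=28 blocked=[]
Op 7: conn=31 S1=43 S2=50 S3=28 blocked=[]
Op 8: conn=50 S1=43 S2=50 S3=28 blocked=[]
Op 9: conn=31 S1=43 S2=50 S3=9 blocked=[]
Op 10: conn=14 S1=43 S2=50 S3=-8 blocked=[3]
Op 11: conn=3 S1=43 S2=39 S3=-8 blocked=[3]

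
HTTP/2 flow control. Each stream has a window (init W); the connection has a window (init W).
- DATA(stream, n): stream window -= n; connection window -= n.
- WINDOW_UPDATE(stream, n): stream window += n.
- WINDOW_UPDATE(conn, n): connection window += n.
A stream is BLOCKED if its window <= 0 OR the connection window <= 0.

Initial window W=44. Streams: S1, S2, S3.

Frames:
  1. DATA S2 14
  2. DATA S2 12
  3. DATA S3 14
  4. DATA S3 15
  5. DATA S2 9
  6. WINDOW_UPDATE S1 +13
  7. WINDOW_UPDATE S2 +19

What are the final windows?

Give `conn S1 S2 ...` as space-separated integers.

Op 1: conn=30 S1=44 S2=30 S3=44 blocked=[]
Op 2: conn=18 S1=44 S2=18 S3=44 blocked=[]
Op 3: conn=4 S1=44 S2=18 S3=30 blocked=[]
Op 4: conn=-11 S1=44 S2=18 S3=15 blocked=[1, 2, 3]
Op 5: conn=-20 S1=44 S2=9 S3=15 blocked=[1, 2, 3]
Op 6: conn=-20 S1=57 S2=9 S3=15 blocked=[1, 2, 3]
Op 7: conn=-20 S1=57 S2=28 S3=15 blocked=[1, 2, 3]

Answer: -20 57 28 15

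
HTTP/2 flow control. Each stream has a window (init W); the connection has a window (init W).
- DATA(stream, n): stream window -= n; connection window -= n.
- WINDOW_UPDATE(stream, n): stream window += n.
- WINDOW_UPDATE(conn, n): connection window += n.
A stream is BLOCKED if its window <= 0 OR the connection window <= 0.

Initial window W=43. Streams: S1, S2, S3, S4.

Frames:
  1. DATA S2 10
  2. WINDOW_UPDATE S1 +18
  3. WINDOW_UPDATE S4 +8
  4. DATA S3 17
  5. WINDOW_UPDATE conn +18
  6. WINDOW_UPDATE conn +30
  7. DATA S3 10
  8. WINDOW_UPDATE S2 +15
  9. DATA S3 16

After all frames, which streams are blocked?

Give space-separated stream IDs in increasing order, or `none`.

Op 1: conn=33 S1=43 S2=33 S3=43 S4=43 blocked=[]
Op 2: conn=33 S1=61 S2=33 S3=43 S4=43 blocked=[]
Op 3: conn=33 S1=61 S2=33 S3=43 S4=51 blocked=[]
Op 4: conn=16 S1=61 S2=33 S3=26 S4=51 blocked=[]
Op 5: conn=34 S1=61 S2=33 S3=26 S4=51 blocked=[]
Op 6: conn=64 S1=61 S2=33 S3=26 S4=51 blocked=[]
Op 7: conn=54 S1=61 S2=33 S3=16 S4=51 blocked=[]
Op 8: conn=54 S1=61 S2=48 S3=16 S4=51 blocked=[]
Op 9: conn=38 S1=61 S2=48 S3=0 S4=51 blocked=[3]

Answer: S3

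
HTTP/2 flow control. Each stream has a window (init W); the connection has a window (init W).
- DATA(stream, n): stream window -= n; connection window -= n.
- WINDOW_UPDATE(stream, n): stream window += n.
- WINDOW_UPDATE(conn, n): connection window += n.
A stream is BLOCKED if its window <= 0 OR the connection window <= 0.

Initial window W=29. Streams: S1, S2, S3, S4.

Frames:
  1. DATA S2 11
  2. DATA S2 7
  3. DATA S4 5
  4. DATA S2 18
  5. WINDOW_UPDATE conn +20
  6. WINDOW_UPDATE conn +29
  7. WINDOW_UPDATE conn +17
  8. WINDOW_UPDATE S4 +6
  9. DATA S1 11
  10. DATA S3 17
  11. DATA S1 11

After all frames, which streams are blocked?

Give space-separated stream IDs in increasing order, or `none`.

Answer: S2

Derivation:
Op 1: conn=18 S1=29 S2=18 S3=29 S4=29 blocked=[]
Op 2: conn=11 S1=29 S2=11 S3=29 S4=29 blocked=[]
Op 3: conn=6 S1=29 S2=11 S3=29 S4=24 blocked=[]
Op 4: conn=-12 S1=29 S2=-7 S3=29 S4=24 blocked=[1, 2, 3, 4]
Op 5: conn=8 S1=29 S2=-7 S3=29 S4=24 blocked=[2]
Op 6: conn=37 S1=29 S2=-7 S3=29 S4=24 blocked=[2]
Op 7: conn=54 S1=29 S2=-7 S3=29 S4=24 blocked=[2]
Op 8: conn=54 S1=29 S2=-7 S3=29 S4=30 blocked=[2]
Op 9: conn=43 S1=18 S2=-7 S3=29 S4=30 blocked=[2]
Op 10: conn=26 S1=18 S2=-7 S3=12 S4=30 blocked=[2]
Op 11: conn=15 S1=7 S2=-7 S3=12 S4=30 blocked=[2]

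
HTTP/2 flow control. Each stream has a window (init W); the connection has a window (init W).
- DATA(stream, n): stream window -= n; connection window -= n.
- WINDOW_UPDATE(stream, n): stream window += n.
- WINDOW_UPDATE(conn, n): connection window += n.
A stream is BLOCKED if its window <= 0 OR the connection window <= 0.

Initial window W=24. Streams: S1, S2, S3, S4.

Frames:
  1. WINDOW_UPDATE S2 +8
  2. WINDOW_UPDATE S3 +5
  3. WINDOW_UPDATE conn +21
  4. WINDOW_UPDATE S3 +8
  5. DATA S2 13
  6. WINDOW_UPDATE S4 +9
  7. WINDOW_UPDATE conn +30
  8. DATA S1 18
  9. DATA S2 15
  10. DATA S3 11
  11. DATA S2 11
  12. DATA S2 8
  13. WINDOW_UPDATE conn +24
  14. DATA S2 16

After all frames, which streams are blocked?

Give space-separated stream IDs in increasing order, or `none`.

Answer: S2

Derivation:
Op 1: conn=24 S1=24 S2=32 S3=24 S4=24 blocked=[]
Op 2: conn=24 S1=24 S2=32 S3=29 S4=24 blocked=[]
Op 3: conn=45 S1=24 S2=32 S3=29 S4=24 blocked=[]
Op 4: conn=45 S1=24 S2=32 S3=37 S4=24 blocked=[]
Op 5: conn=32 S1=24 S2=19 S3=37 S4=24 blocked=[]
Op 6: conn=32 S1=24 S2=19 S3=37 S4=33 blocked=[]
Op 7: conn=62 S1=24 S2=19 S3=37 S4=33 blocked=[]
Op 8: conn=44 S1=6 S2=19 S3=37 S4=33 blocked=[]
Op 9: conn=29 S1=6 S2=4 S3=37 S4=33 blocked=[]
Op 10: conn=18 S1=6 S2=4 S3=26 S4=33 blocked=[]
Op 11: conn=7 S1=6 S2=-7 S3=26 S4=33 blocked=[2]
Op 12: conn=-1 S1=6 S2=-15 S3=26 S4=33 blocked=[1, 2, 3, 4]
Op 13: conn=23 S1=6 S2=-15 S3=26 S4=33 blocked=[2]
Op 14: conn=7 S1=6 S2=-31 S3=26 S4=33 blocked=[2]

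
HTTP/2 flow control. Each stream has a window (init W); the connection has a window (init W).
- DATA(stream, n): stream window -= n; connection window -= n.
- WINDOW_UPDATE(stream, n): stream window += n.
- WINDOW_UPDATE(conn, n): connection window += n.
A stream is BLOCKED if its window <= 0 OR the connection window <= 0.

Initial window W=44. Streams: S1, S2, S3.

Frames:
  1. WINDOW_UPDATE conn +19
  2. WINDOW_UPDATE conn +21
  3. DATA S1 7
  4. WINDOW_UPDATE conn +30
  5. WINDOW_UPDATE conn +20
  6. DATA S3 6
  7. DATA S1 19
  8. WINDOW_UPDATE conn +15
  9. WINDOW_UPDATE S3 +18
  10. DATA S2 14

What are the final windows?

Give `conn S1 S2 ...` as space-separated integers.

Answer: 103 18 30 56

Derivation:
Op 1: conn=63 S1=44 S2=44 S3=44 blocked=[]
Op 2: conn=84 S1=44 S2=44 S3=44 blocked=[]
Op 3: conn=77 S1=37 S2=44 S3=44 blocked=[]
Op 4: conn=107 S1=37 S2=44 S3=44 blocked=[]
Op 5: conn=127 S1=37 S2=44 S3=44 blocked=[]
Op 6: conn=121 S1=37 S2=44 S3=38 blocked=[]
Op 7: conn=102 S1=18 S2=44 S3=38 blocked=[]
Op 8: conn=117 S1=18 S2=44 S3=38 blocked=[]
Op 9: conn=117 S1=18 S2=44 S3=56 blocked=[]
Op 10: conn=103 S1=18 S2=30 S3=56 blocked=[]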